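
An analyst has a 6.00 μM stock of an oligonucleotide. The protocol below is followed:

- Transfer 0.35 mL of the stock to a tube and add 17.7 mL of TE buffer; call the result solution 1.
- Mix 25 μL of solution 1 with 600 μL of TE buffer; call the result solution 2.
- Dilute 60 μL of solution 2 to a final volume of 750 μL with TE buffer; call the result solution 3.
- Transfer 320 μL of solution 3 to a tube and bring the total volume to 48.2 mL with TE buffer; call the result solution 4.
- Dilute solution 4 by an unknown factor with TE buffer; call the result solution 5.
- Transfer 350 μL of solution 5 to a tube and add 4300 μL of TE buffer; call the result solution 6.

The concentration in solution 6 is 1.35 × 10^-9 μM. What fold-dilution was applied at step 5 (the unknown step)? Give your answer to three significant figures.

138-fold

Step 1: 0.35 mL + 17.7 mL = 18.05 mL total → factor 18.05/0.35 = 51.571
Step 2: 25 μL + 600 μL = 625 μL total → factor 625/25 = 25
Step 3: 60 μL brought to 750 μL → factor 750/60 = 12.5
Step 4: 320 μL brought to 48.2 mL → factor 48200/320 = 150.62
Step 5: unknown factor x
Step 6: 350 μL + 4300 μL = 4650 μL total → factor 4650/350 = 13.286
Product of known-step factors = 3.2251 × 10^7
Overall factor = 6.00 μM / (1.35 × 10^-9 μM) = 4.4444 × 10^9
x = 4.4444 × 10^9 / 3.2251 × 10^7 = 138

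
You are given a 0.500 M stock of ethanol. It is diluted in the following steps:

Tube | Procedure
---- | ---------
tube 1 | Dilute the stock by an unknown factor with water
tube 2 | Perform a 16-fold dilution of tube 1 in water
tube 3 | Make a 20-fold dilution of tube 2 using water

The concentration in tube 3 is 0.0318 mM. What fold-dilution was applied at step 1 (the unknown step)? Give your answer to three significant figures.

49.1-fold

Step 1: unknown factor x
Step 2: 16-fold → factor 16
Step 3: 20-fold → factor 20
Product of known-step factors = 320
Overall factor = 0.500 M / (0.0318 mM) = 15723
x = 15723 / 320 = 49.1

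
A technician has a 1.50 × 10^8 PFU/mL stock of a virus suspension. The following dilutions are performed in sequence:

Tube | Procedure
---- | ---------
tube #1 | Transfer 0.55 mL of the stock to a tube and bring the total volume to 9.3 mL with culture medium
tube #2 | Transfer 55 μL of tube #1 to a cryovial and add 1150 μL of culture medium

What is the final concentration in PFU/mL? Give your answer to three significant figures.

Step 1: 0.55 mL brought to 9.3 mL → factor 9.3/0.55 = 16.909
Step 2: 55 μL + 1150 μL = 1205 μL total → factor 1205/55 = 21.909
Overall dilution factor = 16.909 × 21.909 = 370.46
Final = 1.50 × 10^8 PFU/mL / 370.46 = 4.05 × 10^5 PFU/mL

4.05 × 10^5 PFU/mL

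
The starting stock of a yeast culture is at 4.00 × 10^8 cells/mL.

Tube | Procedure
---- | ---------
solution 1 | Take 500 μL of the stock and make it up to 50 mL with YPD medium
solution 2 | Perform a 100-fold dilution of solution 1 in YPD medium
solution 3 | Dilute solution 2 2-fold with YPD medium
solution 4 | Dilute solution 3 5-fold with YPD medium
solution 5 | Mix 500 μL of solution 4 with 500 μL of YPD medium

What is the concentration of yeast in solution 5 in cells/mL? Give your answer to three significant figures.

Step 1: 500 μL brought to 50 mL → factor 50000/500 = 100
Step 2: 100-fold → factor 100
Step 3: 2-fold → factor 2
Step 4: 5-fold → factor 5
Step 5: 500 μL + 500 μL = 1000 μL total → factor 1000/500 = 2
Overall dilution factor = 100 × 100 × 2 × 5 × 2 = 2 × 10^5
Final = 4.00 × 10^8 cells/mL / 2 × 10^5 = 2.00 × 10^3 cells/mL

2.00 × 10^3 cells/mL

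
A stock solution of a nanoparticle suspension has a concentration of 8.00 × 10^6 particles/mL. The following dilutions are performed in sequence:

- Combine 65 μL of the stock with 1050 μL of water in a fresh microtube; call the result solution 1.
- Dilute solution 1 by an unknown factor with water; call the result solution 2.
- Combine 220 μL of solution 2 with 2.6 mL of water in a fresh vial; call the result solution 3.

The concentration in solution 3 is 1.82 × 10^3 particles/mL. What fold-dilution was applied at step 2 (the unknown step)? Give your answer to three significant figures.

20.0-fold

Step 1: 65 μL + 1050 μL = 1115 μL total → factor 1115/65 = 17.154
Step 2: unknown factor x
Step 3: 220 μL + 2.6 mL = 2820 μL total → factor 2820/220 = 12.818
Product of known-step factors = 219.88
Overall factor = 8.00 × 10^6 particles/mL / (1.82 × 10^3 particles/mL) = 4395.6
x = 4395.6 / 219.88 = 20.0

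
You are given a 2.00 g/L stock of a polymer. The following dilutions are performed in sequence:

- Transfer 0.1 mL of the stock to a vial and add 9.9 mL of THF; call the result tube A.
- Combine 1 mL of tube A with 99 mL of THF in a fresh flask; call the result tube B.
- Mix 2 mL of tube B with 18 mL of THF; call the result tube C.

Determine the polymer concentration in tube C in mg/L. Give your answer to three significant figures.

Step 1: 0.1 mL + 9.9 mL = 10 mL total → factor 10/0.1 = 100
Step 2: 1 mL + 99 mL = 100 mL total → factor 100/1 = 100
Step 3: 2 mL + 18 mL = 20 mL total → factor 20/2 = 10
Overall dilution factor = 100 × 100 × 10 = 1 × 10^5
Final = 2.00 g/L / 1 × 10^5 = 2.000 × 10^-5 g/L = 0.0200 mg/L

0.0200 mg/L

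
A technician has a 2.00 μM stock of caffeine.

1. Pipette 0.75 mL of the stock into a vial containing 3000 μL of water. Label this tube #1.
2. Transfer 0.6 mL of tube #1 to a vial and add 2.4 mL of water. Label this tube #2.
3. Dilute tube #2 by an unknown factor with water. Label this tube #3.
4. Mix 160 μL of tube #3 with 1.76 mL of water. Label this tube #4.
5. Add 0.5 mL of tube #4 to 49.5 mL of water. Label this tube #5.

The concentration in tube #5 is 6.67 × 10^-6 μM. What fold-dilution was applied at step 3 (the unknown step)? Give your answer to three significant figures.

10.0-fold

Step 1: 0.75 mL + 3000 μL = 3.75 mL total → factor 3.75/0.75 = 5
Step 2: 0.6 mL + 2.4 mL = 3 mL total → factor 3/0.6 = 5
Step 3: unknown factor x
Step 4: 160 μL + 1.76 mL = 1920 μL total → factor 1920/160 = 12
Step 5: 0.5 mL + 49.5 mL = 50 mL total → factor 50/0.5 = 100
Product of known-step factors = 30000
Overall factor = 2.00 μM / (6.67 × 10^-6 μM) = 2.9985 × 10^5
x = 2.9985 × 10^5 / 30000 = 10.0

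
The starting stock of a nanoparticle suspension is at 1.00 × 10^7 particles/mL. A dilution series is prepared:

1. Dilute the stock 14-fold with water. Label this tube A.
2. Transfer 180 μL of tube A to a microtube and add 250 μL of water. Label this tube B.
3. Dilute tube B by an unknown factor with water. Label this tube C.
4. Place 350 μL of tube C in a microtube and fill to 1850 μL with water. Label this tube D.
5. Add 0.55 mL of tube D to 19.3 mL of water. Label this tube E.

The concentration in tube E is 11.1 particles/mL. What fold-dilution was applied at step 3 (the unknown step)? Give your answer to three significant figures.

141-fold

Step 1: 14-fold → factor 14
Step 2: 180 μL + 250 μL = 430 μL total → factor 430/180 = 2.3889
Step 3: unknown factor x
Step 4: 350 μL brought to 1850 μL → factor 1850/350 = 5.2857
Step 5: 0.55 mL + 19.3 mL = 19.85 mL total → factor 19.85/0.55 = 36.091
Product of known-step factors = 6380.1
Overall factor = 1.00 × 10^7 particles/mL / (11.1 particles/mL) = 9.009 × 10^5
x = 9.009 × 10^5 / 6380.1 = 141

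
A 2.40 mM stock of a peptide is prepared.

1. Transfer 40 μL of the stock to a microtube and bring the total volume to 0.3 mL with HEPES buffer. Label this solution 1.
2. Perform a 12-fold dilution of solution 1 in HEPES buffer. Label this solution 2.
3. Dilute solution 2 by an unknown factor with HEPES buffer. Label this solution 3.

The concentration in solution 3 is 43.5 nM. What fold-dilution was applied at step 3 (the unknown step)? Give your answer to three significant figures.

613-fold

Step 1: 40 μL brought to 0.3 mL → factor 300/40 = 7.5
Step 2: 12-fold → factor 12
Step 3: unknown factor x
Product of known-step factors = 90
Overall factor = 2.40 mM / (43.5 nM) = 55172
x = 55172 / 90 = 613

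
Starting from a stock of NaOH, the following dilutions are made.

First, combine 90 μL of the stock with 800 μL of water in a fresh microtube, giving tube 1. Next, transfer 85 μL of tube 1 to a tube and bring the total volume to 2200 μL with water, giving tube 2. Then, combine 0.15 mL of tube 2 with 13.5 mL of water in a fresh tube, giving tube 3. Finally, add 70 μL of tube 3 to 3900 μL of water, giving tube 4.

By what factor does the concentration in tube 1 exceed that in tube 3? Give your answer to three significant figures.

2.36 × 10^3

Step 1: 90 μL + 800 μL = 890 μL total → factor 890/90 = 9.8889
Step 2: 85 μL brought to 2200 μL → factor 2200/85 = 25.882
Step 3: 0.15 mL + 13.5 mL = 13.65 mL total → factor 13.65/0.15 = 91
Dilution factor to tube 1 = 9.8889; to tube 3 = 23291
[tube 1]/[tube 3] = (factor to tube 3)/(factor to tube 1) = 23291/9.8889 = 2.36 × 10^3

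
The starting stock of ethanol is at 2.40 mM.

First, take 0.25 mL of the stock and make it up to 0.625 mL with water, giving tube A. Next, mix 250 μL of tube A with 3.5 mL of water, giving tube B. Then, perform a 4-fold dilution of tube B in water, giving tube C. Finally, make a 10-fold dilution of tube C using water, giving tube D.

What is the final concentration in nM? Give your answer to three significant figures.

Step 1: 0.25 mL brought to 0.625 mL → factor 0.625/0.25 = 2.5
Step 2: 250 μL + 3.5 mL = 3750 μL total → factor 3750/250 = 15
Step 3: 4-fold → factor 4
Step 4: 10-fold → factor 10
Overall dilution factor = 2.5 × 15 × 4 × 10 = 1500
Final = 2.40 mM / 1500 = 0.001600 mM = 1.60 × 10^3 nM

1.60 × 10^3 nM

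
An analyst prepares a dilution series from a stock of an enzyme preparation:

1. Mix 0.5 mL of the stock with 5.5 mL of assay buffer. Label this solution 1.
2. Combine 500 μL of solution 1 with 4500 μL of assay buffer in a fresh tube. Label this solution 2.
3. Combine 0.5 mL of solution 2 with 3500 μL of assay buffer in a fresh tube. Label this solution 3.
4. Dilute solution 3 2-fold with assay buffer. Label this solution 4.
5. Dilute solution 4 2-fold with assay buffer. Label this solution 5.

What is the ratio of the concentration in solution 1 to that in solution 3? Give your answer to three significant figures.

80.0

Step 1: 0.5 mL + 5.5 mL = 6 mL total → factor 6/0.5 = 12
Step 2: 500 μL + 4500 μL = 5000 μL total → factor 5000/500 = 10
Step 3: 0.5 mL + 3500 μL = 4 mL total → factor 4/0.5 = 8
Dilution factor to solution 1 = 12; to solution 3 = 960
[solution 1]/[solution 3] = (factor to solution 3)/(factor to solution 1) = 960/12 = 80.0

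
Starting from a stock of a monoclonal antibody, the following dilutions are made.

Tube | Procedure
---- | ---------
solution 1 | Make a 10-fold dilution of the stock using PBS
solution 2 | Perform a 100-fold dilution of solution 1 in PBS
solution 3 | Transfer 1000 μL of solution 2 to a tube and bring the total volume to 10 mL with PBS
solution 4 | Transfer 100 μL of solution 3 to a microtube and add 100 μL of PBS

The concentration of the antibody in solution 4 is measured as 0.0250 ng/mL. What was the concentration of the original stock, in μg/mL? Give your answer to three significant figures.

Step 1: 10-fold → factor 10
Step 2: 100-fold → factor 100
Step 3: 1000 μL brought to 10 mL → factor 10000/1000 = 10
Step 4: 100 μL + 100 μL = 200 μL total → factor 200/100 = 2
Overall dilution factor = 10 × 100 × 10 × 2 = 20000
Stock = 0.0250 ng/mL × 20000 = 500.0 ng/mL = 0.500 μg/mL

0.500 μg/mL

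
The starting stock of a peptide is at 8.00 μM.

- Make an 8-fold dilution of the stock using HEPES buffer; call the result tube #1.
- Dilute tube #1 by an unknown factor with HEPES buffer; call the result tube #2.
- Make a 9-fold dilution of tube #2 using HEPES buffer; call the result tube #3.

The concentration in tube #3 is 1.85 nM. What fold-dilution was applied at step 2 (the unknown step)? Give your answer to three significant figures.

Step 1: 8-fold → factor 8
Step 2: unknown factor x
Step 3: 9-fold → factor 9
Product of known-step factors = 72
Overall factor = 8.00 μM / (1.85 nM) = 4324.3
x = 4324.3 / 72 = 60.1

60.1-fold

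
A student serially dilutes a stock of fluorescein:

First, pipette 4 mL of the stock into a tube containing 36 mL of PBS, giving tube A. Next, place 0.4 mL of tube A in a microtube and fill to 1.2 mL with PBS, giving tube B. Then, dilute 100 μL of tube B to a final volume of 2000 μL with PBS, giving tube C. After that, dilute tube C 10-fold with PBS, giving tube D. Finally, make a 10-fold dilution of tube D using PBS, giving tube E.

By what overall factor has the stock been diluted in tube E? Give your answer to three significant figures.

6.00 × 10^4

Step 1: 4 mL + 36 mL = 40 mL total → factor 40/4 = 10
Step 2: 0.4 mL brought to 1.2 mL → factor 1.2/0.4 = 3
Step 3: 100 μL brought to 2000 μL → factor 2000/100 = 20
Step 4: 10-fold → factor 10
Step 5: 10-fold → factor 10
Overall dilution factor = 10 × 3 × 20 × 10 × 10 = 60000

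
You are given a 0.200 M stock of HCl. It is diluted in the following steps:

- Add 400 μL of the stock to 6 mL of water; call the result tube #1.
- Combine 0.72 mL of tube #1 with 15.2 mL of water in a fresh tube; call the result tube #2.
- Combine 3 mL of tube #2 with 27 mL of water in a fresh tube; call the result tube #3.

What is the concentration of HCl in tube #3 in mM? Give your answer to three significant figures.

Step 1: 400 μL + 6 mL = 6400 μL total → factor 6400/400 = 16
Step 2: 0.72 mL + 15.2 mL = 15.92 mL total → factor 15.92/0.72 = 22.111
Step 3: 3 mL + 27 mL = 30 mL total → factor 30/3 = 10
Overall dilution factor = 16 × 22.111 × 10 = 3537.8
Final = 0.200 M / 3537.8 = 5.653 × 10^-5 M = 0.0565 mM

0.0565 mM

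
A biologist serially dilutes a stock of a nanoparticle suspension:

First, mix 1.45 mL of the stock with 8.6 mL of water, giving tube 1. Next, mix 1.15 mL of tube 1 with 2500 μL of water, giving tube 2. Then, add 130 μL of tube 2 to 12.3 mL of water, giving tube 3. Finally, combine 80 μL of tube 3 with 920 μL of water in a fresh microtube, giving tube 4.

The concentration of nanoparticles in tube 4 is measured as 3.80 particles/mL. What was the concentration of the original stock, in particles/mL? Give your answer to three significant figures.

9.99 × 10^4 particles/mL

Step 1: 1.45 mL + 8.6 mL = 10.05 mL total → factor 10.05/1.45 = 6.931
Step 2: 1.15 mL + 2500 μL = 3.65 mL total → factor 3.65/1.15 = 3.1739
Step 3: 130 μL + 12.3 mL = 12430 μL total → factor 12430/130 = 95.615
Step 4: 80 μL + 920 μL = 1000 μL total → factor 1000/80 = 12.5
Overall dilution factor = 6.931 × 3.1739 × 95.615 × 12.5 = 26292
Stock = 3.80 particles/mL × 26292 = 9.99 × 10^4 particles/mL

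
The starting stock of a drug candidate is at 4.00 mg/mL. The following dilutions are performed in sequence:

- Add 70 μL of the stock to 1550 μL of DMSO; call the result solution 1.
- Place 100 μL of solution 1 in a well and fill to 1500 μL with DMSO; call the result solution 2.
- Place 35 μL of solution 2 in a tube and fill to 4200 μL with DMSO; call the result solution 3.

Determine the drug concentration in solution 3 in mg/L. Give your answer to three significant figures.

0.0960 mg/L

Step 1: 70 μL + 1550 μL = 1620 μL total → factor 1620/70 = 23.143
Step 2: 100 μL brought to 1500 μL → factor 1500/100 = 15
Step 3: 35 μL brought to 4200 μL → factor 4200/35 = 120
Overall dilution factor = 23.143 × 15 × 120 = 41657
Final = 4.00 mg/mL / 41657 = 9.602 × 10^-5 mg/mL = 0.0960 mg/L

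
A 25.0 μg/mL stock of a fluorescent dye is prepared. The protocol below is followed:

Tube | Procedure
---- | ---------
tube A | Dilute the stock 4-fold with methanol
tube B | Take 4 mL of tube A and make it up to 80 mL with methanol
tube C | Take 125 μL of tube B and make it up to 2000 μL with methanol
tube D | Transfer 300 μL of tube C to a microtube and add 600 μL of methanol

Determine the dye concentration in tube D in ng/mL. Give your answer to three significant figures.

6.51 ng/mL

Step 1: 4-fold → factor 4
Step 2: 4 mL brought to 80 mL → factor 80/4 = 20
Step 3: 125 μL brought to 2000 μL → factor 2000/125 = 16
Step 4: 300 μL + 600 μL = 900 μL total → factor 900/300 = 3
Overall dilution factor = 4 × 20 × 16 × 3 = 3840
Final = 25.0 μg/mL / 3840 = 0.006510 μg/mL = 6.51 ng/mL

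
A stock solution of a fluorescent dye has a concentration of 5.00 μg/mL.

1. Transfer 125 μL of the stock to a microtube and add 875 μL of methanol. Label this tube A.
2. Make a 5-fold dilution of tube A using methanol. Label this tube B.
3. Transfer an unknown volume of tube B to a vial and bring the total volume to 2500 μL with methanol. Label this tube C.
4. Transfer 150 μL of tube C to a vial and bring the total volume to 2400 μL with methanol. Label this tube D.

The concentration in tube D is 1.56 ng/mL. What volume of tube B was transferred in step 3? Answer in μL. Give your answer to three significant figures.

499 μL

Step 1: 125 μL + 875 μL = 1000 μL total → factor 1000/125 = 8
Step 2: 5-fold → factor 5
Step 3: v brought to 2500 μL → factor = 2500 μL/v
Step 4: 150 μL brought to 2400 μL → factor 2400/150 = 16
Product of known-step factors = 640
Overall factor = 5.00 μg/mL / (1.56 ng/mL) = 3205.1
Step-3 factor = 3205.1 / 640 = 5.008
v = 2500 μL / 5.008 = 499 μL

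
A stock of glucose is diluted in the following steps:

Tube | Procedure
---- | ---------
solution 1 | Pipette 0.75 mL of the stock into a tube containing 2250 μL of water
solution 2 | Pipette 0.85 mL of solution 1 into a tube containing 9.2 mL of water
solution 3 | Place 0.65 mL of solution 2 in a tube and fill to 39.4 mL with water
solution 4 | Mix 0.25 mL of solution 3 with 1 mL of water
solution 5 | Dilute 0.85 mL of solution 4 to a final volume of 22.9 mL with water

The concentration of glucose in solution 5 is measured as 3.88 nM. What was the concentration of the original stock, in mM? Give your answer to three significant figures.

Step 1: 0.75 mL + 2250 μL = 3 mL total → factor 3/0.75 = 4
Step 2: 0.85 mL + 9.2 mL = 10.05 mL total → factor 10.05/0.85 = 11.824
Step 3: 0.65 mL brought to 39.4 mL → factor 39.4/0.65 = 60.615
Step 4: 0.25 mL + 1 mL = 1.25 mL total → factor 1.25/0.25 = 5
Step 5: 0.85 mL brought to 22.9 mL → factor 22.9/0.85 = 26.941
Overall dilution factor = 4 × 11.824 × 60.615 × 5 × 26.941 = 3.8617 × 10^5
Stock = 3.88 nM × 3.8617 × 10^5 = 1.498 × 10^6 nM = 1.50 mM

1.50 mM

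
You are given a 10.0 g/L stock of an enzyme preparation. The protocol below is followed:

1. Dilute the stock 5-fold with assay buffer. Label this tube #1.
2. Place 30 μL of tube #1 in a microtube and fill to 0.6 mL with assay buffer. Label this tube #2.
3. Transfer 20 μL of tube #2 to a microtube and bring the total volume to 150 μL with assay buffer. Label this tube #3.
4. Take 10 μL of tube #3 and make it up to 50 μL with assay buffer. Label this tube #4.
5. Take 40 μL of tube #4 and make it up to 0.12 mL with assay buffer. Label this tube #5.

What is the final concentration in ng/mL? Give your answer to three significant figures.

Step 1: 5-fold → factor 5
Step 2: 30 μL brought to 0.6 mL → factor 600/30 = 20
Step 3: 20 μL brought to 150 μL → factor 150/20 = 7.5
Step 4: 10 μL brought to 50 μL → factor 50/10 = 5
Step 5: 40 μL brought to 0.12 mL → factor 120/40 = 3
Overall dilution factor = 5 × 20 × 7.5 × 5 × 3 = 11250
Final = 10.0 g/L / 11250 = 0.0008889 g/L = 889 ng/mL

889 ng/mL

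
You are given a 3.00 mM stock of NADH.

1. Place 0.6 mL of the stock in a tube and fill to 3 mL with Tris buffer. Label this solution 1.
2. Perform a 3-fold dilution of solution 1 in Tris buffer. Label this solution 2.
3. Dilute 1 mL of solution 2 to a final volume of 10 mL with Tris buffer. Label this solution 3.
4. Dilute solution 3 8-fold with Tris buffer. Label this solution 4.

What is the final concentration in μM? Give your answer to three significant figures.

Step 1: 0.6 mL brought to 3 mL → factor 3/0.6 = 5
Step 2: 3-fold → factor 3
Step 3: 1 mL brought to 10 mL → factor 10/1 = 10
Step 4: 8-fold → factor 8
Overall dilution factor = 5 × 3 × 10 × 8 = 1200
Final = 3.00 mM / 1200 = 0.002500 mM = 2.50 μM

2.50 μM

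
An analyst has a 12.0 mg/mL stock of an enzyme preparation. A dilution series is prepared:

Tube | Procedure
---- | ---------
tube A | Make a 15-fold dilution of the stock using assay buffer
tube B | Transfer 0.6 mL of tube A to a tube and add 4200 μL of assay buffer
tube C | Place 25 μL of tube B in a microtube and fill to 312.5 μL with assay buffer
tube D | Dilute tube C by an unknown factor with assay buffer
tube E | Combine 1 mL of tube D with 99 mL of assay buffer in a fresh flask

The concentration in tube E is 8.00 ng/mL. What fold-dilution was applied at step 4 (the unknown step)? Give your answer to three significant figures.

10.0-fold

Step 1: 15-fold → factor 15
Step 2: 0.6 mL + 4200 μL = 4.8 mL total → factor 4.8/0.6 = 8
Step 3: 25 μL brought to 312.5 μL → factor 312.5/25 = 12.5
Step 4: unknown factor x
Step 5: 1 mL + 99 mL = 100 mL total → factor 100/1 = 100
Product of known-step factors = 1.5 × 10^5
Overall factor = 12.0 mg/mL / (8.00 ng/mL) = 1.5 × 10^6
x = 1.5 × 10^6 / 1.5 × 10^5 = 10.0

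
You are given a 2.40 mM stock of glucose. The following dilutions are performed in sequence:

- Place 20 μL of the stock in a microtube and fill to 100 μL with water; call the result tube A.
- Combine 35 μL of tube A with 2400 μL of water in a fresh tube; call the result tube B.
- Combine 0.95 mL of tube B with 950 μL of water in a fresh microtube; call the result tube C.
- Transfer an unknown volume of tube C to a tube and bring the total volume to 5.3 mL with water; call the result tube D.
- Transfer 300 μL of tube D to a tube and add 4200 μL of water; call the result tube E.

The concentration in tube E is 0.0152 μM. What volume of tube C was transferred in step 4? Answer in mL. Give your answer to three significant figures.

Step 1: 20 μL brought to 100 μL → factor 100/20 = 5
Step 2: 35 μL + 2400 μL = 2435 μL total → factor 2435/35 = 69.571
Step 3: 0.95 mL + 950 μL = 1.9 mL total → factor 1.9/0.95 = 2
Step 4: v brought to 5.3 mL → factor = 5.3 mL/v
Step 5: 300 μL + 4200 μL = 4500 μL total → factor 4500/300 = 15
Product of known-step factors = 10436
Overall factor = 2.40 mM / (0.0152 μM) = 1.5789 × 10^5
Step-4 factor = 1.5789 × 10^5 / 10436 = 15.13
v = 5.3 mL / 15.13 = 0.350 mL

0.350 mL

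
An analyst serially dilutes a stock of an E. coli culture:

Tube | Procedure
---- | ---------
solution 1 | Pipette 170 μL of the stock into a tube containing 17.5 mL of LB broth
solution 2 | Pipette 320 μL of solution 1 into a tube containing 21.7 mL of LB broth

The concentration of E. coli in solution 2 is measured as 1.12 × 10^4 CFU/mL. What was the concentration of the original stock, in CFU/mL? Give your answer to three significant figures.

Step 1: 170 μL + 17.5 mL = 17670 μL total → factor 17670/170 = 103.94
Step 2: 320 μL + 21.7 mL = 22020 μL total → factor 22020/320 = 68.812
Overall dilution factor = 103.94 × 68.812 = 7152.5
Stock = 1.12 × 10^4 CFU/mL × 7152.5 = 8.01 × 10^7 CFU/mL

8.01 × 10^7 CFU/mL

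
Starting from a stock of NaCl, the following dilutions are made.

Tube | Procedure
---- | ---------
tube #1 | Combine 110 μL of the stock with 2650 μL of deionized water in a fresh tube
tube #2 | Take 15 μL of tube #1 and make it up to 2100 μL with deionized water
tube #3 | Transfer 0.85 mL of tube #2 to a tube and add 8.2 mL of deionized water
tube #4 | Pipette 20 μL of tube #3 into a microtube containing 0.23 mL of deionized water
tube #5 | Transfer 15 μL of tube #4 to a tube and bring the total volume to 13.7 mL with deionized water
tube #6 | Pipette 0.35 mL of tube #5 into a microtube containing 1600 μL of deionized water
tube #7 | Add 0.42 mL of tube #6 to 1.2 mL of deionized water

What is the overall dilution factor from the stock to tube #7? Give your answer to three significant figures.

9.18 × 10^9

Step 1: 110 μL + 2650 μL = 2760 μL total → factor 2760/110 = 25.091
Step 2: 15 μL brought to 2100 μL → factor 2100/15 = 140
Step 3: 0.85 mL + 8.2 mL = 9.05 mL total → factor 9.05/0.85 = 10.647
Step 4: 20 μL + 0.23 mL = 250 μL total → factor 250/20 = 12.5
Step 5: 15 μL brought to 13.7 mL → factor 13700/15 = 913.33
Step 6: 0.35 mL + 1600 μL = 1.95 mL total → factor 1.95/0.35 = 5.5714
Step 7: 0.42 mL + 1.2 mL = 1.62 mL total → factor 1.62/0.42 = 3.8571
Overall dilution factor = 25.091 × 140 × 10.647 × 12.5 × 913.33 × 5.5714 × 3.8571 = 9.1758 × 10^9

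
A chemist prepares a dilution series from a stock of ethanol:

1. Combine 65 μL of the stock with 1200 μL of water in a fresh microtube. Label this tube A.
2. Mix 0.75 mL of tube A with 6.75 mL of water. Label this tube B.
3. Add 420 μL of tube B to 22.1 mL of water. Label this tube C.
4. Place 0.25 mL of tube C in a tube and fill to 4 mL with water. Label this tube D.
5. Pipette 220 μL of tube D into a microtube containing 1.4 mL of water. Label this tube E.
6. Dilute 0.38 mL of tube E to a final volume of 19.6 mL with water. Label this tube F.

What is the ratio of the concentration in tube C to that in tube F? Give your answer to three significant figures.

6.08 × 10^3

Step 1: 65 μL + 1200 μL = 1265 μL total → factor 1265/65 = 19.462
Step 2: 0.75 mL + 6.75 mL = 7.5 mL total → factor 7.5/0.75 = 10
Step 3: 420 μL + 22.1 mL = 22520 μL total → factor 22520/420 = 53.619
Step 4: 0.25 mL brought to 4 mL → factor 4/0.25 = 16
Step 5: 220 μL + 1.4 mL = 1620 μL total → factor 1620/220 = 7.3636
Step 6: 0.38 mL brought to 19.6 mL → factor 19.6/0.38 = 51.579
Dilution factor to tube C = 10435; to tube F = 6.3413 × 10^7
[tube C]/[tube F] = (factor to tube F)/(factor to tube C) = 6.3413 × 10^7/10435 = 6.08 × 10^3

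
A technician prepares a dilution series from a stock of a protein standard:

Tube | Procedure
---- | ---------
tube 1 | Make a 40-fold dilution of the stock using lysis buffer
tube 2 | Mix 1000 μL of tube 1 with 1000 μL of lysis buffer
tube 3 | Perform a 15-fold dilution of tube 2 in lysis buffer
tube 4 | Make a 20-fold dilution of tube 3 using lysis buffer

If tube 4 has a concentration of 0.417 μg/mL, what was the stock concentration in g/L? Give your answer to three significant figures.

10.0 g/L

Step 1: 40-fold → factor 40
Step 2: 1000 μL + 1000 μL = 2000 μL total → factor 2000/1000 = 2
Step 3: 15-fold → factor 15
Step 4: 20-fold → factor 20
Overall dilution factor = 40 × 2 × 15 × 20 = 24000
Stock = 0.417 μg/mL × 24000 = 1.001 × 10^4 μg/mL = 10.0 g/L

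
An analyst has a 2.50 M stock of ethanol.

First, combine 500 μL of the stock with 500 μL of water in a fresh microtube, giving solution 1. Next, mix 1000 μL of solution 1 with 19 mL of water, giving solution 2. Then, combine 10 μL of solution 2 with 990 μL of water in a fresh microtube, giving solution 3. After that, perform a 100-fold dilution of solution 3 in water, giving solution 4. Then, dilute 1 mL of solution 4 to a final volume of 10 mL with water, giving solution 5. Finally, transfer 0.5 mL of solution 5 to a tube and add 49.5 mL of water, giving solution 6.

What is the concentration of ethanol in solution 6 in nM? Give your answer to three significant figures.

6.25 nM

Step 1: 500 μL + 500 μL = 1000 μL total → factor 1000/500 = 2
Step 2: 1000 μL + 19 mL = 20000 μL total → factor 20000/1000 = 20
Step 3: 10 μL + 990 μL = 1000 μL total → factor 1000/10 = 100
Step 4: 100-fold → factor 100
Step 5: 1 mL brought to 10 mL → factor 10/1 = 10
Step 6: 0.5 mL + 49.5 mL = 50 mL total → factor 50/0.5 = 100
Overall dilution factor = 2 × 20 × 100 × 100 × 10 × 100 = 4 × 10^8
Final = 2.50 M / 4 × 10^8 = 6.250 × 10^-9 M = 6.25 nM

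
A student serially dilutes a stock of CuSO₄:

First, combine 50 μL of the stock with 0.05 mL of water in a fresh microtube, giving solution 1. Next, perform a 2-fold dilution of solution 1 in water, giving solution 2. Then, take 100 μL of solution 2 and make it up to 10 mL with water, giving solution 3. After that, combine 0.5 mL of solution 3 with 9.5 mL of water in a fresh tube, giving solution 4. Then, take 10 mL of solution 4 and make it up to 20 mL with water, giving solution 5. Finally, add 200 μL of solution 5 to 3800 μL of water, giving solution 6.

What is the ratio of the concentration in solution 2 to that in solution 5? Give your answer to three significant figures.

4.00 × 10^3

Step 1: 50 μL + 0.05 mL = 100 μL total → factor 100/50 = 2
Step 2: 2-fold → factor 2
Step 3: 100 μL brought to 10 mL → factor 10000/100 = 100
Step 4: 0.5 mL + 9.5 mL = 10 mL total → factor 10/0.5 = 20
Step 5: 10 mL brought to 20 mL → factor 20/10 = 2
Dilution factor to solution 2 = 4; to solution 5 = 16000
[solution 2]/[solution 5] = (factor to solution 5)/(factor to solution 2) = 16000/4 = 4.00 × 10^3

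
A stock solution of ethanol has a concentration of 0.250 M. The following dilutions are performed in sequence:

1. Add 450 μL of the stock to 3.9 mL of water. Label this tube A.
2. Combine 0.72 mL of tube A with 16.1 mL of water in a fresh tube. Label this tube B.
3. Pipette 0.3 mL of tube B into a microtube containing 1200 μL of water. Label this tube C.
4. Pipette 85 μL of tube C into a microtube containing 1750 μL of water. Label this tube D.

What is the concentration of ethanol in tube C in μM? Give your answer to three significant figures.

Step 1: 450 μL + 3.9 mL = 4350 μL total → factor 4350/450 = 9.6667
Step 2: 0.72 mL + 16.1 mL = 16.82 mL total → factor 16.82/0.72 = 23.361
Step 3: 0.3 mL + 1200 μL = 1.5 mL total → factor 1.5/0.3 = 5
Dilution factor through tube C = 9.6667 × 23.361 × 5 = 1129.1
[tube C] = 0.250 M / 1129.1 = 0.0002214 M = 221 μM

221 μM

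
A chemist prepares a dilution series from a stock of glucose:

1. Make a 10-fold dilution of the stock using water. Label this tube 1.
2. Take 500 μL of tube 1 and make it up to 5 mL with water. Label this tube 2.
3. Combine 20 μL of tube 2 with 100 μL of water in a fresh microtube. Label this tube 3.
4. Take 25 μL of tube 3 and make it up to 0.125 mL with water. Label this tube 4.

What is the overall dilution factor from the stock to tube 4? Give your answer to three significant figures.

3.00 × 10^3

Step 1: 10-fold → factor 10
Step 2: 500 μL brought to 5 mL → factor 5000/500 = 10
Step 3: 20 μL + 100 μL = 120 μL total → factor 120/20 = 6
Step 4: 25 μL brought to 0.125 mL → factor 125/25 = 5
Overall dilution factor = 10 × 10 × 6 × 5 = 3000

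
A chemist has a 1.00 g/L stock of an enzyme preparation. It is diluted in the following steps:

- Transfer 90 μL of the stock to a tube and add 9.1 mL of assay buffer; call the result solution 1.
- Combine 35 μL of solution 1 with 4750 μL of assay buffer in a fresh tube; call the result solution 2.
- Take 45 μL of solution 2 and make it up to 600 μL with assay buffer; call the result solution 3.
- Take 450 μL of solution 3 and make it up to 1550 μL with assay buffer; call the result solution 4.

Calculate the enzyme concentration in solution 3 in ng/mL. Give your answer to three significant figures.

Step 1: 90 μL + 9.1 mL = 9190 μL total → factor 9190/90 = 102.11
Step 2: 35 μL + 4750 μL = 4785 μL total → factor 4785/35 = 136.71
Step 3: 45 μL brought to 600 μL → factor 600/45 = 13.333
Dilution factor through solution 3 = 102.11 × 136.71 × 13.333 = 1.8613 × 10^5
[solution 3] = 1.00 g/L / 1.8613 × 10^5 = 5.372 × 10^-6 g/L = 5.37 ng/mL

5.37 ng/mL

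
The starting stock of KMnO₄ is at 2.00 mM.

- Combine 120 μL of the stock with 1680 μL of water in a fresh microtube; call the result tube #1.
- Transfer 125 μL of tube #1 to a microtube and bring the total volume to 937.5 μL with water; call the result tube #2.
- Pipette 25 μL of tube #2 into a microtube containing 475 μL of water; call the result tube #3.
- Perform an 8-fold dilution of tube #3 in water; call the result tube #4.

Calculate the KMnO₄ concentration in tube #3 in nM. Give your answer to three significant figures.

889 nM

Step 1: 120 μL + 1680 μL = 1800 μL total → factor 1800/120 = 15
Step 2: 125 μL brought to 937.5 μL → factor 937.5/125 = 7.5
Step 3: 25 μL + 475 μL = 500 μL total → factor 500/25 = 20
Dilution factor through tube #3 = 15 × 7.5 × 20 = 2250
[tube #3] = 2.00 mM / 2250 = 0.0008889 mM = 889 nM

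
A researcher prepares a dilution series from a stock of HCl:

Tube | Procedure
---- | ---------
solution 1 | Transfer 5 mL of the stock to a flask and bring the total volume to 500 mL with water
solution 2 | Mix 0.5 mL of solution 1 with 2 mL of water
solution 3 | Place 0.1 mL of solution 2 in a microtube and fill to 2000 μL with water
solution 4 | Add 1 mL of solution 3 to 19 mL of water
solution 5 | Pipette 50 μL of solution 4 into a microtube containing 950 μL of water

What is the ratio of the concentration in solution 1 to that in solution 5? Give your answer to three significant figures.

Step 1: 5 mL brought to 500 mL → factor 500/5 = 100
Step 2: 0.5 mL + 2 mL = 2.5 mL total → factor 2.5/0.5 = 5
Step 3: 0.1 mL brought to 2000 μL → factor 2/0.1 = 20
Step 4: 1 mL + 19 mL = 20 mL total → factor 20/1 = 20
Step 5: 50 μL + 950 μL = 1000 μL total → factor 1000/50 = 20
Dilution factor to solution 1 = 100; to solution 5 = 4 × 10^6
[solution 1]/[solution 5] = (factor to solution 5)/(factor to solution 1) = 4 × 10^6/100 = 4.00 × 10^4

4.00 × 10^4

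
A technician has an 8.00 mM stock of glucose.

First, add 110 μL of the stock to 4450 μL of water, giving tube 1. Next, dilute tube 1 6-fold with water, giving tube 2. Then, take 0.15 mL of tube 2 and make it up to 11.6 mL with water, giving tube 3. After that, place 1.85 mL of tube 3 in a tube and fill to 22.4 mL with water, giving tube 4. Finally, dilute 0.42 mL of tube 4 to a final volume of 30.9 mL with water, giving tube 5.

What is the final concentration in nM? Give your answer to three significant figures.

0.467 nM

Step 1: 110 μL + 4450 μL = 4560 μL total → factor 4560/110 = 41.455
Step 2: 6-fold → factor 6
Step 3: 0.15 mL brought to 11.6 mL → factor 11.6/0.15 = 77.333
Step 4: 1.85 mL brought to 22.4 mL → factor 22.4/1.85 = 12.108
Step 5: 0.42 mL brought to 30.9 mL → factor 30.9/0.42 = 73.571
Overall dilution factor = 41.455 × 6 × 77.333 × 12.108 × 73.571 = 1.7135 × 10^7
Final = 8.00 mM / 1.7135 × 10^7 = 4.669 × 10^-7 mM = 0.467 nM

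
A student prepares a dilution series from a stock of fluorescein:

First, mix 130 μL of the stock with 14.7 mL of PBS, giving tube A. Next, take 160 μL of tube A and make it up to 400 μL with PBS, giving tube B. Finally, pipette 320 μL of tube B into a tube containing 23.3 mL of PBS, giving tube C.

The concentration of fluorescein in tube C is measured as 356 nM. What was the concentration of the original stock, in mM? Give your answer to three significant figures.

7.49 mM

Step 1: 130 μL + 14.7 mL = 14830 μL total → factor 14830/130 = 114.08
Step 2: 160 μL brought to 400 μL → factor 400/160 = 2.5
Step 3: 320 μL + 23.3 mL = 23620 μL total → factor 23620/320 = 73.812
Overall dilution factor = 114.08 × 2.5 × 73.812 = 21051
Stock = 356 nM × 21051 = 7.494 × 10^6 nM = 7.49 mM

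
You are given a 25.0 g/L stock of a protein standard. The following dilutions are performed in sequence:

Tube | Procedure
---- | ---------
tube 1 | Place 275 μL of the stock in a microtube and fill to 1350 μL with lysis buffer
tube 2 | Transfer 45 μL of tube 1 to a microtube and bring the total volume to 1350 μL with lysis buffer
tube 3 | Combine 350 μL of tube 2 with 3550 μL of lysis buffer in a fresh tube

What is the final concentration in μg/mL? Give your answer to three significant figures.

15.2 μg/mL

Step 1: 275 μL brought to 1350 μL → factor 1350/275 = 4.9091
Step 2: 45 μL brought to 1350 μL → factor 1350/45 = 30
Step 3: 350 μL + 3550 μL = 3900 μL total → factor 3900/350 = 11.143
Overall dilution factor = 4.9091 × 30 × 11.143 = 1641
Final = 25.0 g/L / 1641 = 0.01523 g/L = 15.2 μg/mL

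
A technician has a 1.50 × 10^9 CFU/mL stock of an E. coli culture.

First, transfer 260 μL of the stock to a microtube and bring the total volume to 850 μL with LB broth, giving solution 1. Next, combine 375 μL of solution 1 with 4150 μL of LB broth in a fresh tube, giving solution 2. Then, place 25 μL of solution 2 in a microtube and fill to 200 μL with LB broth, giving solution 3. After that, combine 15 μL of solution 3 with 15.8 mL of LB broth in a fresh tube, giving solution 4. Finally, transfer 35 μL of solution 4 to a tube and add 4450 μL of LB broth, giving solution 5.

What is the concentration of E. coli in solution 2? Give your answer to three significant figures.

3.80 × 10^7 CFU/mL

Step 1: 260 μL brought to 850 μL → factor 850/260 = 3.2692
Step 2: 375 μL + 4150 μL = 4525 μL total → factor 4525/375 = 12.067
Dilution factor through solution 2 = 3.2692 × 12.067 = 39.449
[solution 2] = 1.50 × 10^9 CFU/mL / 39.449 = 3.80 × 10^7 CFU/mL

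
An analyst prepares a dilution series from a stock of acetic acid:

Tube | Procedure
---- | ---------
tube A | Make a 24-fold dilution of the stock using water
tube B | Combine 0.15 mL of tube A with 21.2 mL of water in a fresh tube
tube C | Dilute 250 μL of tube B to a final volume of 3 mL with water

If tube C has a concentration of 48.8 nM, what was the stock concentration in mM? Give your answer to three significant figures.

Step 1: 24-fold → factor 24
Step 2: 0.15 mL + 21.2 mL = 21.35 mL total → factor 21.35/0.15 = 142.33
Step 3: 250 μL brought to 3 mL → factor 3000/250 = 12
Overall dilution factor = 24 × 142.33 × 12 = 40992
Stock = 48.8 nM × 40992 = 2.000 × 10^6 nM = 2.00 mM

2.00 mM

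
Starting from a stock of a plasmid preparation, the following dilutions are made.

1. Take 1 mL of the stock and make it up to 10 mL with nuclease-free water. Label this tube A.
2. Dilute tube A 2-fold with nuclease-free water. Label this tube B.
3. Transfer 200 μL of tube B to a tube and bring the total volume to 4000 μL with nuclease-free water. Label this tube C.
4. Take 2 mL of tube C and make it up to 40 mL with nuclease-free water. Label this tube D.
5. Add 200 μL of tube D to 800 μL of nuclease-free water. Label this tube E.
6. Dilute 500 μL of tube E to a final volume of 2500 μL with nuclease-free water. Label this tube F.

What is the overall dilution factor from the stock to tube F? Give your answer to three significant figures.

2.00 × 10^5

Step 1: 1 mL brought to 10 mL → factor 10/1 = 10
Step 2: 2-fold → factor 2
Step 3: 200 μL brought to 4000 μL → factor 4000/200 = 20
Step 4: 2 mL brought to 40 mL → factor 40/2 = 20
Step 5: 200 μL + 800 μL = 1000 μL total → factor 1000/200 = 5
Step 6: 500 μL brought to 2500 μL → factor 2500/500 = 5
Overall dilution factor = 10 × 2 × 20 × 20 × 5 × 5 = 2 × 10^5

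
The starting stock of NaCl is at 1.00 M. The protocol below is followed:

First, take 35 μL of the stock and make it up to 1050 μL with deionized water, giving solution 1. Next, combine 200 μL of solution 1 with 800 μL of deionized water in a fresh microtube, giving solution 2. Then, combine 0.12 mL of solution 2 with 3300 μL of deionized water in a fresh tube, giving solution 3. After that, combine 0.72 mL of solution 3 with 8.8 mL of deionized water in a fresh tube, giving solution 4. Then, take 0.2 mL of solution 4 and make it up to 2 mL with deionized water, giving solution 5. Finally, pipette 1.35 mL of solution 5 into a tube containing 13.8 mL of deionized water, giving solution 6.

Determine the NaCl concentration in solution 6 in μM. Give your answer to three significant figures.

0.158 μM

Step 1: 35 μL brought to 1050 μL → factor 1050/35 = 30
Step 2: 200 μL + 800 μL = 1000 μL total → factor 1000/200 = 5
Step 3: 0.12 mL + 3300 μL = 3.42 mL total → factor 3.42/0.12 = 28.5
Step 4: 0.72 mL + 8.8 mL = 9.52 mL total → factor 9.52/0.72 = 13.222
Step 5: 0.2 mL brought to 2 mL → factor 2/0.2 = 10
Step 6: 1.35 mL + 13.8 mL = 15.15 mL total → factor 15.15/1.35 = 11.222
Overall dilution factor = 30 × 5 × 28.5 × 13.222 × 10 × 11.222 = 6.3434 × 10^6
Final = 1.00 M / 6.3434 × 10^6 = 1.576 × 10^-7 M = 0.158 μM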